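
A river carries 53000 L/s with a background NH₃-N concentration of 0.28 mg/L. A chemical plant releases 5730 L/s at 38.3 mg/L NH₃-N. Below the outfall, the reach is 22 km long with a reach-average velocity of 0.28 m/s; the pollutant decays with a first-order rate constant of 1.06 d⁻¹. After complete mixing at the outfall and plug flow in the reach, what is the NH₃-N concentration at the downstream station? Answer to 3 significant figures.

1.52 mg/L

After mixing, C = (53000·0.2800 + 5730·38.30) / 58730 = 234300/58730 = 3.989 mg/L.
Travel time t = 22·1000 / 0.28 = 78570 s = 21.83 h.
First-order decay: C = 3.989·exp(−k·t) = 3.989·0.3814 = 1.521 mg/L.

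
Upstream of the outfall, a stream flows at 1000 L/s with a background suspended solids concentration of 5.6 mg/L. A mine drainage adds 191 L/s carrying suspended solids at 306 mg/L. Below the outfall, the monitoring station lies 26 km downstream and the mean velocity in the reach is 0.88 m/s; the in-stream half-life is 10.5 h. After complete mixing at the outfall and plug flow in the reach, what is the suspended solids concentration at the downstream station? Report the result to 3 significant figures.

Mixed concentration C = ΣQC/ΣQ = (1000·5.600 + 191.0·306.0) / 1191 = 64050/1191 = 53.77 mg/L.
Travel time t = 26·1000 / 0.88 = 29550 s = 8.207 h.
Half-life 10.5 h → k = ln 2 / 10.5 = 0.06601 h⁻¹ = 1.584 d⁻¹.
After decay, C = 53.77 × e^(−kt) = 53.77 × 0.5817 = 31.28 mg/L.

31.3 mg/L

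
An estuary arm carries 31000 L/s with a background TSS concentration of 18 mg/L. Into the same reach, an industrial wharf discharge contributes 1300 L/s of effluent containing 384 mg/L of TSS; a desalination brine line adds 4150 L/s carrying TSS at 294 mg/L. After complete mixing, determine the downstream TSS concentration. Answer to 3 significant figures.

62.5 mg/L

After mixing, C = (31000·18.00 + 1300·384.0 + 4150·294.0) / 36450 = 2277000/36450 = 62.48 mg/L.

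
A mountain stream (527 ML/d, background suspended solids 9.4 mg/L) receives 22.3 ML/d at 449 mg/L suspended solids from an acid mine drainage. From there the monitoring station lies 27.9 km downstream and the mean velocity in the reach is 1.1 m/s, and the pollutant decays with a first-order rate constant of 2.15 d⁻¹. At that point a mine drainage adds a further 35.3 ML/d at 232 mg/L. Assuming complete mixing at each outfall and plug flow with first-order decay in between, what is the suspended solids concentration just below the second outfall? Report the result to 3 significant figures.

27.6 mg/L

After mixing, C = (527.0·9.400 + 22.30·449.0) / 549.3 = 14970/549.3 = 27.25 mg/L; combined flow 549.3 ML/d.
Travel time t = 27.9·1000 / 1.1 = 25360 s = 7.045 h.
First-order decay: C = 27.25·exp(−k·t) = 27.25·0.5320 = 14.49 mg/L.
At the second outfall, C = (549.3·14.49 + 35.30·232.0) / (549.3 + 35.30) = 27.63 mg/L.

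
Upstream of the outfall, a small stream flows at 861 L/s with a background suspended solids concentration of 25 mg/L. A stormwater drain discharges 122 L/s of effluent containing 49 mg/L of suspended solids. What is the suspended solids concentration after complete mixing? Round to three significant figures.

Mass balance: C = (861.0·25.00 + 122.0·49.00) / 983.0 = 27500/983.0 = 27.98 mg/L.

28.0 mg/L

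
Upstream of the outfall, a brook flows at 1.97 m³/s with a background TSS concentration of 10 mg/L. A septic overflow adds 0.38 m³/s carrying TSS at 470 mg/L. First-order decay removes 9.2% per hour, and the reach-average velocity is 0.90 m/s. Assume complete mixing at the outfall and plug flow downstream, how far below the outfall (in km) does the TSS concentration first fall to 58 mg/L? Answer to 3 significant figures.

12.6 km

Conservation of mass: C = (1.970·10.00 + 0.3800·470.0) / 2.350 = 198.3/2.350 = 84.38 mg/L.
9.2%/h lost → k = −ln(1 − 0.092) = 0.09651 h⁻¹.
Set 84.38·exp(−k·t) = 58 → t = ln(84.38/58)/k = 13990 s = 3.885 h.
Distance = v·t = 0.90·13990 = 12590 m = 12.59 km.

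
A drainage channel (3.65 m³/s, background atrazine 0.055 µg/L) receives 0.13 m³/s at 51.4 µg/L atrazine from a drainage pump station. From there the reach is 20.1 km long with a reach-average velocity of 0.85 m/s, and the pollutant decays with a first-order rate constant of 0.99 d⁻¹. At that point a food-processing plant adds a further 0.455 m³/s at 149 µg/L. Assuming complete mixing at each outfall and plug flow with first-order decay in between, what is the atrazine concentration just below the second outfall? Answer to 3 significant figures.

17.2 µg/L

Conservation of mass: C = (3.650·0.05500 + 0.1300·51.40) / 3.780 = 6.883/3.780 = 1.821 µg/L; combined flow 3.780 m³/s.
Travel time t = 20.1·1000 / 0.85 = 23650 s = 6.569 h.
First-order decay: C = 1.821·exp(−k·t) = 1.821·0.7627 = 1.389 µg/L.
At the second outfall, C = (3.780·1.389 + 0.4550·149.0) / (3.780 + 0.4550) = 17.25 µg/L.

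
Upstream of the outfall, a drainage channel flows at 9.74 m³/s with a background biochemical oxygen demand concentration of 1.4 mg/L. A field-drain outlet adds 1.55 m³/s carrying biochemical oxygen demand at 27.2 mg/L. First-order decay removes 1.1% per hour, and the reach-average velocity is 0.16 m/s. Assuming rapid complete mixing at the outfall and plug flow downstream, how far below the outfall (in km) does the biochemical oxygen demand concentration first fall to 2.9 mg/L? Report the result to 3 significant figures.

27.8 km

Conservation of mass: C = (9.740·1.400 + 1.550·27.20) / 11.29 = 55.80/11.29 = 4.942 mg/L.
1.1%/h lost → k = −ln(1 − 0.011) = 0.01106 h⁻¹.
Set 4.942·exp(−k·t) = 2.9 → t = ln(4.942/2.9)/k = 173500 s = 48.19 h.
Distance = v·t = 0.16·173500 = 27760 m = 27.76 km.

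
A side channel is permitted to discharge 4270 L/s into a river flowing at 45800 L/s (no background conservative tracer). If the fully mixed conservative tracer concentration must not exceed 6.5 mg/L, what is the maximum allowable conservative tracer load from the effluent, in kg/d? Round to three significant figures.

Mass balance at the limit: 45800·0 + 4270·Cₑ = 50070·6.5 → Cₑ = 76.22 mg/L.
4270 L/s = 4.270 m³/s. Load = 4.270 m³/s × 76.22 g/m³ × 86 400 s/d = 28120 kg/d.

28100 kg/d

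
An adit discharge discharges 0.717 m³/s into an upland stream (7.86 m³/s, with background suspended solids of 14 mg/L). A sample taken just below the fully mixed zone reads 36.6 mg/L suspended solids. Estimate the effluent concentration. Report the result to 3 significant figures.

Mass balance: 7.860·14.00 + 0.7170·Cₑ = 8.577·36.60
→ Cₑ = (8.577·36.60 − 7.860·14.00) / 0.7170 = 284.3 mg/L.

284 mg/L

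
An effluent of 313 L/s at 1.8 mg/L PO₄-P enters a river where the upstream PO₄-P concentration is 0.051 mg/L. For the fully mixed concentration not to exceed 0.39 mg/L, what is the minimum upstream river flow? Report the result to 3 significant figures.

Set C_mix = 0.39: (Q·0.05100 + 313.0·1.800) / (Q + 313.0) = 0.39
→ Q = 313.0·(1.800 − 0.39)/(0.39 − 0.05100) = 1302 L/s.

1300 L/s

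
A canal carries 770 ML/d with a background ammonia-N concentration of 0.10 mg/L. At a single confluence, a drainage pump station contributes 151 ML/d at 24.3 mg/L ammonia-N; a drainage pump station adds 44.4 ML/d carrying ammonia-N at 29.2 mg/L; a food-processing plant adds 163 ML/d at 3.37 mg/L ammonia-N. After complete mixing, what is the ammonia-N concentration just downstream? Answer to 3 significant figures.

After mixing, C = (770.0·0.1000 + 151.0·24.30 + 44.40·29.20 + 163.0·3.370) / 1128 = 5592/1128 = 4.956 mg/L.

4.96 mg/L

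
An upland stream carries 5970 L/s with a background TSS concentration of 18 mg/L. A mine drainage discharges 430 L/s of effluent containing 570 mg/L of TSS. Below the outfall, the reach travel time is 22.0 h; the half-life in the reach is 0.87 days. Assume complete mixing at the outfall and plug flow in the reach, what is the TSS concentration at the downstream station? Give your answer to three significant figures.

26.5 mg/L

Mixed concentration C = ΣQC/ΣQ = (5970·18.00 + 430.0·570.0) / 6400 = 352600/6400 = 55.09 mg/L.
Half-life 0.87 d → k = ln 2 / 0.87 = 0.7967 d⁻¹.
After decay, C = 55.09 × e^(−kt) = 55.09 × 0.4818 = 26.54 mg/L.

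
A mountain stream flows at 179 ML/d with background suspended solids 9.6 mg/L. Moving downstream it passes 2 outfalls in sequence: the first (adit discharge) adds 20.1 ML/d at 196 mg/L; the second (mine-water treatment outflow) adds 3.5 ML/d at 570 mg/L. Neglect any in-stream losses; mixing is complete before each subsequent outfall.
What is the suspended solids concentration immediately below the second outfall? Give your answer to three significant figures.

Outfall 1: combined Q = 199.1 ML/d; C = (179.0·9.600 + 20.10·196.0)/199.1 = 28.42 mg/L.
Outfall 2: combined Q = 202.6 ML/d; C = (199.1·28.42 + 3.500·570.0)/202.6 = 37.77 mg/L.

37.8 mg/L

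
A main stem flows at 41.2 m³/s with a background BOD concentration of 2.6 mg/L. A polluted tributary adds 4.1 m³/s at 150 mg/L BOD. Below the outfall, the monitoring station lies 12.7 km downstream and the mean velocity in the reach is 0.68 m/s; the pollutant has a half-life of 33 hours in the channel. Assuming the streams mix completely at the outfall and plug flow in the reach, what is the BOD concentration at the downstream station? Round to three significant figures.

After mixing, C = (41.20·2.600 + 4.100·150.0) / 45.30 = 722.1/45.30 = 15.94 mg/L.
Travel time t = 12.7·1000 / 0.68 = 18680 s = 5.188 h.
Half-life 33 h → k = ln 2 / 33 = 0.02100 h⁻¹ = 0.5041 d⁻¹.
Decay over the reach: 15.94·exp(−kt) = 15.94·0.8968 = 14.30 mg/L.

14.3 mg/L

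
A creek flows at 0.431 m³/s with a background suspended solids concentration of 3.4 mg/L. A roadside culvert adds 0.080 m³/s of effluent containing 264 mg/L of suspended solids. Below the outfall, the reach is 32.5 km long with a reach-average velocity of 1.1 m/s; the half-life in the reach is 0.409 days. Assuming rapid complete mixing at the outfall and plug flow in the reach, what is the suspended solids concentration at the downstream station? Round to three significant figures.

24.8 mg/L

Mass balance: C = (0.4310·3.400 + 0.08000·264.0) / 0.5110 = 22.59/0.5110 = 44.20 mg/L.
Travel time t = 32.5·1000 / 1.1 = 29550 s = 8.207 h.
Half-life 0.409 d → k = ln 2 / 0.409 = 1.695 d⁻¹.
Decay over the reach: 44.20·exp(−kt) = 44.20·0.5602 = 24.76 mg/L.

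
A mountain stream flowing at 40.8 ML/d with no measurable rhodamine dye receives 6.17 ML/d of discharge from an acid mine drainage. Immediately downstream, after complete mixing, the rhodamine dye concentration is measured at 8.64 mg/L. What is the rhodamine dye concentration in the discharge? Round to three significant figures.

65.8 mg/L

Mass balance: 40.80·0 + 6.170·Cₑ = 46.97·8.640
→ Cₑ = (46.97·8.640 − 40.80·0) / 6.170 = 65.77 mg/L.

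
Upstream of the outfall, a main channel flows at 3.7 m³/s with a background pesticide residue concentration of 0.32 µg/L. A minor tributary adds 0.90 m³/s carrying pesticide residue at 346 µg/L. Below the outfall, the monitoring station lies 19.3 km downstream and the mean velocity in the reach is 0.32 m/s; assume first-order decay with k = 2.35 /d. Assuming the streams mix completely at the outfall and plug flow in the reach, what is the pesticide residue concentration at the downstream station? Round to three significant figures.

13.2 µg/L

Flow-weighted average: C = (3.700·0.3200 + 0.9000·346.0) / 4.600 = 312.6/4.600 = 67.95 µg/L.
Travel time t = 19.3·1000 / 0.32 = 60310 s = 16.75 h.
Decay over the reach: 67.95·exp(−kt) = 67.95·0.1939 = 13.18 µg/L.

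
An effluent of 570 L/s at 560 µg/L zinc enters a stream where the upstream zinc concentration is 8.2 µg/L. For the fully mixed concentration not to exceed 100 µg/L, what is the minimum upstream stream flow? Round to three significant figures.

2860 L/s

Set C_mix = 100: (Q·8.200 + 570.0·560.0) / (Q + 570.0) = 100
→ Q = 570.0·(560.0 − 100)/(100 − 8.200) = 2856 L/s.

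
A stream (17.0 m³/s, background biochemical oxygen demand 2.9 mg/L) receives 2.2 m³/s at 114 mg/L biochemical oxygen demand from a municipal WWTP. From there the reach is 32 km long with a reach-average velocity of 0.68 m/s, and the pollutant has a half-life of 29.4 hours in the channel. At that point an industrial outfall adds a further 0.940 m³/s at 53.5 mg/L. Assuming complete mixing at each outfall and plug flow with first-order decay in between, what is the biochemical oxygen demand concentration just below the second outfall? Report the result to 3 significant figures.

Flow-weighted average: C = (17.00·2.900 + 2.200·114.0) / 19.20 = 300.1/19.20 = 15.63 mg/L; combined flow 19.20 m³/s.
Travel time t = 32·1000 / 0.68 = 47060 s = 13.07 h.
Half-life 29.4 h → k = ln 2 / 29.4 = 0.02358 h⁻¹ = 0.5658 d⁻¹.
After decay, C = 15.63 × e^(−kt) = 15.63 × 0.7348 = 11.48 mg/L.
Second outfall: C = (19.20·11.48 + 0.9400·53.50)/20.14 = 13.45 mg/L.

13.4 mg/L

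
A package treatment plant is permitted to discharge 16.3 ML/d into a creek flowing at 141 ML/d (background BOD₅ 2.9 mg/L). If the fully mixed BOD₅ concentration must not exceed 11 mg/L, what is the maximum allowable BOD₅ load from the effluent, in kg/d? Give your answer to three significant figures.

Mass balance at the limit: 141.0·2.900 + 16.30·Cₑ = 157.3·11 → Cₑ = 81.07 mg/L.
16.30 ML/d = 0.1887 m³/s. Load = 0.1887 m³/s × 81.07 g/m³ × 86 400 s/d = 1321 kg/d.

1320 kg/d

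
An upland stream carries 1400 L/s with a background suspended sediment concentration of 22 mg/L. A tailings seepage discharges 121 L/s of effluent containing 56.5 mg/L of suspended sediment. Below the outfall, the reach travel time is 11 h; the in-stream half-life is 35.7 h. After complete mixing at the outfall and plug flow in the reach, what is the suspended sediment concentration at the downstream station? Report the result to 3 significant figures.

20.0 mg/L

Mass balance: C = (1400·22.00 + 121.0·56.50) / 1521 = 37640/1521 = 24.74 mg/L.
Half-life 35.7 h → k = ln 2 / 35.7 = 0.01942 h⁻¹ = 0.4660 d⁻¹.
Applying C = C₀e^(−kt): 24.74 × 0.8077 = 19.99 mg/L.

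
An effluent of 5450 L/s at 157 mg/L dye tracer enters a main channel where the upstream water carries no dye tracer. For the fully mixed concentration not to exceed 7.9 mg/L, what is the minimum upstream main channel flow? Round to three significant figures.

Set C_mix = 7.9: (Q·0 + 5450·157.0) / (Q + 5450) = 7.9
→ Q = 5450·(157.0 − 7.9)/(7.9 − 0) = 102900 L/s.

103000 L/s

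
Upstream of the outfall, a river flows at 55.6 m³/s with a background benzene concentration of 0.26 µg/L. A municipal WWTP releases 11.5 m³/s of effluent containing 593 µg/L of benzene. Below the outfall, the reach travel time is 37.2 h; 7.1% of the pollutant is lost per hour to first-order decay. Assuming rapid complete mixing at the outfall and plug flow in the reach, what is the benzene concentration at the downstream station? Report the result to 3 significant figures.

6.58 µg/L

Flow-weighted average: C = (55.60·0.2600 + 11.50·593.0) / 67.10 = 6834/67.10 = 101.8 µg/L.
7.1%/h lost → k = −ln(1 − 0.071) = 0.07365 h⁻¹.
Applying C = C₀e^(−kt): 101.8 × 0.06459 = 6.579 µg/L.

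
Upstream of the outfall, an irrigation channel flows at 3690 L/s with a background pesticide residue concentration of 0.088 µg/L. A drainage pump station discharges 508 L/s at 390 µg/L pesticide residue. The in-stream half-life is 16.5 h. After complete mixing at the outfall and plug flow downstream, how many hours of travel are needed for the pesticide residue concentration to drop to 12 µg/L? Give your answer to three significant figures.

32.6 h

Flow-weighted average: C = (3690·0.08800 + 508.0·390.0) / 4198 = 198400/4198 = 47.27 µg/L.
Half-life 16.5 h → k = ln 2 / 16.5 = 0.04201 h⁻¹ = 1.008 d⁻¹.
47.27·exp(−k·t) = 12 → t = ln(47.27/12)/k = 117500 s = 32.64 h.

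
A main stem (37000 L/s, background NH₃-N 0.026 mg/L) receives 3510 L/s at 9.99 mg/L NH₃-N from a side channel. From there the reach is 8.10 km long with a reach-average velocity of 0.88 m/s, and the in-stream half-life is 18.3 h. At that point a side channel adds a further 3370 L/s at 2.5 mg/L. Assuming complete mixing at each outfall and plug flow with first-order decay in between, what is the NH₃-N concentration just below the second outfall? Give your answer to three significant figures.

Mixed concentration C = ΣQC/ΣQ = (37000·0.02600 + 3510·9.990) / 40510 = 36030/40510 = 0.8893 mg/L; combined flow 40510 L/s.
Travel time t = 8.10·1000 / 0.88 = 9205 s = 2.557 h.
Half-life 18.3 h → k = ln 2 / 18.3 = 0.03788 h⁻¹ = 0.9090 d⁻¹.
Decay over the reach: 0.8893·exp(−kt) = 0.8893·0.9077 = 0.8072 mg/L.
Second outfall: C = (40510·0.8072 + 3370·2.500)/43880 = 0.9372 mg/L.

0.937 mg/L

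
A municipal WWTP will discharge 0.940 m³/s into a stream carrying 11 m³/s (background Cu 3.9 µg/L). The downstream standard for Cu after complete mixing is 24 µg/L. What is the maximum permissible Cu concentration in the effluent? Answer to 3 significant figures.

At the limit, (Qr·Cr + Qe·Cₑ)/(Qr + Qe) = 24:
Cₑ = (11.94·24 − 11.00·3.900) / 0.9400 = 259.2 µg/L.

259 µg/L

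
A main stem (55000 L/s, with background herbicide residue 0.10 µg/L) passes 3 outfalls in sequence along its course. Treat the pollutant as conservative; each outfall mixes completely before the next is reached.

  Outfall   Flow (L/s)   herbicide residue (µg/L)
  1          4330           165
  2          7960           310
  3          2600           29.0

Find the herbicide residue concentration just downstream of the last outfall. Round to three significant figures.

46.7 µg/L

Below outfall 1: Q → 59330 L/s, C = (55000·0.1000 + 4330·165.0)/59330 = 12.13 µg/L.
Below outfall 2: Q → 67290 L/s, C = (59330·12.13 + 7960·310.0)/67290 = 47.37 µg/L.
Below outfall 3: Q → 69890 L/s, C = (67290·47.37 + 2600·29.00)/69890 = 46.69 µg/L.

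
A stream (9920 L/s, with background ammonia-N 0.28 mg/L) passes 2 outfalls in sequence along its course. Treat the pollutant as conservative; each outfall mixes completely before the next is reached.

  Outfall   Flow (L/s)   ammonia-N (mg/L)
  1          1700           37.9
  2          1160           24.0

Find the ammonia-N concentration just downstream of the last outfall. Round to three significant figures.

After outfall 1: Q = 9920 + 1700 = 11620 L/s; C = (9920·0.2800 + 1700·37.90)/11620 = 5.784 mg/L.
After outfall 2: Q = 11620 + 1160 = 12780 L/s; C = (11620·5.784 + 1160·24.00)/12780 = 7.437 mg/L.

7.44 mg/L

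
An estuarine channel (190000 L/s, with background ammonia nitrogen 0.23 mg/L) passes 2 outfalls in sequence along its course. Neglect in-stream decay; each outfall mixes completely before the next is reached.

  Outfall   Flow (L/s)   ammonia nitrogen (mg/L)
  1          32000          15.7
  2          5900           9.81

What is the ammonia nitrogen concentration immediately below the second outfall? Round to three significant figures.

2.65 mg/L

After outfall 1: Q = 190000 + 32000 = 222000 L/s; C = (190000·0.2300 + 32000·15.70)/222000 = 2.460 mg/L.
After outfall 2: Q = 222000 + 5900 = 227900 L/s; C = (222000·2.460 + 5900·9.810)/227900 = 2.650 mg/L.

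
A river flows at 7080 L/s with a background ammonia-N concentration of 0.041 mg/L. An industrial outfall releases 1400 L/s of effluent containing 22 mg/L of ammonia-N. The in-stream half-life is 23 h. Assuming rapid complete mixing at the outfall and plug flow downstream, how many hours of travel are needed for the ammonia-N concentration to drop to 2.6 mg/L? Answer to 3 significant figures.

Mass balance: C = (7080·0.04100 + 1400·22.00) / 8480 = 31090/8480 = 3.666 mg/L.
Half-life 23 h → k = ln 2 / 23 = 0.03014 h⁻¹ = 0.7233 d⁻¹.
3.666·exp(−k·t) = 2.6 → t = ln(3.666/2.6)/k = 41050 s = 11.40 h.

11.4 h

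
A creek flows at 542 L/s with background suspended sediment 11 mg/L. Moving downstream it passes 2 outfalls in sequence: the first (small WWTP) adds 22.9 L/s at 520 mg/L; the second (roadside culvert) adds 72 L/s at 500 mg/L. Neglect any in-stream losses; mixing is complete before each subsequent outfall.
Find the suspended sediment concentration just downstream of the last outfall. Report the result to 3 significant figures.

Outfall 1: combined Q = 564.9 L/s; C = (542.0·11.00 + 22.90·520.0)/564.9 = 31.63 mg/L.
Outfall 2: combined Q = 636.9 L/s; C = (564.9·31.63 + 72.00·500.0)/636.9 = 84.58 mg/L.

84.6 mg/L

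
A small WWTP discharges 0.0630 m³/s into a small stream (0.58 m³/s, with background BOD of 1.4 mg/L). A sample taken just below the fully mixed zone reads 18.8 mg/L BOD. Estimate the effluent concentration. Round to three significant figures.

179 mg/L

Mass balance: 0.5800·1.400 + 0.06300·Cₑ = 0.6430·18.80
→ Cₑ = (0.6430·18.80 − 0.5800·1.400) / 0.06300 = 179.0 mg/L.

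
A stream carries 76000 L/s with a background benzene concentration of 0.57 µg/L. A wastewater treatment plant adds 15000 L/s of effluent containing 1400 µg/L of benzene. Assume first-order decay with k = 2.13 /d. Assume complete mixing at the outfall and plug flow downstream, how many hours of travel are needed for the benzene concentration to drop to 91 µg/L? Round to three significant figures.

Flow-weighted average: C = (76000·0.5700 + 15000·1400) / 91000 = 21040000/91000 = 231.2 µg/L.
231.2·exp(−k·t) = 91 → t = ln(231.2/91)/k = 37830 s = 10.51 h.

10.5 h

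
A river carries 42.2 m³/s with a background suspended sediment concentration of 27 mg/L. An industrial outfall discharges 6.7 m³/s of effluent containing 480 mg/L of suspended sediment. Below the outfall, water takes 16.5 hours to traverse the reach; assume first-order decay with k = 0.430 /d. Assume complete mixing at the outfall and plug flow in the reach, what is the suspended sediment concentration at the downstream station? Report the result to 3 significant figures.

66.3 mg/L

Conservation of mass: C = (42.20·27.00 + 6.700·480.0) / 48.90 = 4355/48.90 = 89.07 mg/L.
Decay over the reach: 89.07·exp(−kt) = 89.07·0.7441 = 66.27 mg/L.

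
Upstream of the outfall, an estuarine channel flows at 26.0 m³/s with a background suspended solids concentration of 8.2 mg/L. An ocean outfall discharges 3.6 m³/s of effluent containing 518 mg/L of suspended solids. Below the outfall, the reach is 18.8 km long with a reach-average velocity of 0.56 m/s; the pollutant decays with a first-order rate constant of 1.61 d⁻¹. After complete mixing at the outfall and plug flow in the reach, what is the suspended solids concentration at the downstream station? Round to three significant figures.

After mixing, C = (26.00·8.200 + 3.600·518.0) / 29.60 = 2078/29.60 = 70.20 mg/L.
Travel time t = 18.8·1000 / 0.56 = 33570 s = 9.325 h.
After decay, C = 70.20 × e^(−kt) = 70.20 × 0.5350 = 37.56 mg/L.

37.6 mg/L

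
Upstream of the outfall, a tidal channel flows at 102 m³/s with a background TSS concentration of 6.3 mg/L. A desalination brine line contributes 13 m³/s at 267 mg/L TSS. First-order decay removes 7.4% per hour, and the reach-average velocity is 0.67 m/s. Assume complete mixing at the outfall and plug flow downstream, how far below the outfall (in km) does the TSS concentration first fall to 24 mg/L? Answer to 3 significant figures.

Mass balance: C = (102.0·6.300 + 13.00·267.0) / 115.0 = 4114/115.0 = 35.77 mg/L.
7.4%/h lost → k = −ln(1 − 0.074) = 0.07688 h⁻¹.
Set 35.77·exp(−k·t) = 24 → t = ln(35.77/24)/k = 18690 s = 5.191 h.
Distance = v·t = 0.67·18690 = 12520 m = 12.52 km.

12.5 km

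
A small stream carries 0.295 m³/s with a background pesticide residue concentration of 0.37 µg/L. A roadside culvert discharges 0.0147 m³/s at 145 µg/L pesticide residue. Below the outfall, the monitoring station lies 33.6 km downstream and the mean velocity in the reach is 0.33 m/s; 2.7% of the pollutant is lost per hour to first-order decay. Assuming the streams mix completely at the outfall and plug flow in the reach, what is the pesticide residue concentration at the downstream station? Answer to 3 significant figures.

3.34 µg/L

After mixing, C = (0.2950·0.3700 + 0.01470·145.0) / 0.3097 = 2.241/0.3097 = 7.235 µg/L.
Travel time t = 33.6·1000 / 0.33 = 101800 s = 28.28 h.
2.7%/h lost → k = −ln(1 − 0.027) = 0.02737 h⁻¹.
After decay, C = 7.235 × e^(−kt) = 7.235 × 0.4611 = 3.336 µg/L.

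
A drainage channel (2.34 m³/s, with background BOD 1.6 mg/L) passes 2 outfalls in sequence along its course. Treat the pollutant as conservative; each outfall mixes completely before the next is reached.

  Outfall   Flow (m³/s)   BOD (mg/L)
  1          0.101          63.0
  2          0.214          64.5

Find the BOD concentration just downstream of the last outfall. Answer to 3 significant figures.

After outfall 1: Q = 2.340 + 0.1010 = 2.441 m³/s; C = (2.340·1.600 + 0.1010·63.00)/2.441 = 4.141 mg/L.
After outfall 2: Q = 2.441 + 0.2140 = 2.655 m³/s; C = (2.441·4.141 + 0.2140·64.50)/2.655 = 9.006 mg/L.

9.01 mg/L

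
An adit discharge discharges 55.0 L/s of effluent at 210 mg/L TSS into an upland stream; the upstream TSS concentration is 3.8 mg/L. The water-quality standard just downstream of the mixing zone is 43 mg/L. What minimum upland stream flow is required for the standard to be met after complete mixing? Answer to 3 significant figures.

Set C_mix = 43: (Q·3.800 + 55.00·210.0) / (Q + 55.00) = 43
→ Q = 55.00·(210.0 − 43)/(43 − 3.800) = 234.3 L/s.

234 L/s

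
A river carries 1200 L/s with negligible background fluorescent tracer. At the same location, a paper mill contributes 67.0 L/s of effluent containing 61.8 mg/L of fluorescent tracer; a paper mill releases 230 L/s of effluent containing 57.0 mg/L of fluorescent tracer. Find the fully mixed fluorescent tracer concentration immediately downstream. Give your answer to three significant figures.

11.5 mg/L

Mixed concentration C = ΣQC/ΣQ = (1200·0 + 67.00·61.80 + 230.0·57.00) / 1497 = 17250/1497 = 11.52 mg/L.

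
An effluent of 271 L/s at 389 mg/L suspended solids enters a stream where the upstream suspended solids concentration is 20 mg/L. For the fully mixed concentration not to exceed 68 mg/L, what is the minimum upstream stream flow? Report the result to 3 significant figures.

1810 L/s

Set C_mix = 68: (Q·20.00 + 271.0·389.0) / (Q + 271.0) = 68
→ Q = 271.0·(389.0 − 68)/(68 − 20.00) = 1812 L/s.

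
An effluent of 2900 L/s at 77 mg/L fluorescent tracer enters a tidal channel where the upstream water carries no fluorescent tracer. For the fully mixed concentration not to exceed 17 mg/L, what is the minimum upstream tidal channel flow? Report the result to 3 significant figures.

10200 L/s

Set C_mix = 17: (Q·0 + 2900·77.00) / (Q + 2900) = 17
→ Q = 2900·(77.00 − 17)/(17 − 0) = 10240 L/s.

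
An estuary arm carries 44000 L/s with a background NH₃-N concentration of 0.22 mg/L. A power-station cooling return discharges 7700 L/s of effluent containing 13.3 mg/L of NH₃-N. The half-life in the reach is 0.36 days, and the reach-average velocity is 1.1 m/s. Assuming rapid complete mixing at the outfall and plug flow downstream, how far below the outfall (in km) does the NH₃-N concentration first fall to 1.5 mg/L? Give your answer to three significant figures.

Mixed concentration C = ΣQC/ΣQ = (44000·0.2200 + 7700·13.30) / 51700 = 112100/51700 = 2.168 mg/L.
Half-life 0.36 d → k = ln 2 / 0.36 = 1.925 d⁻¹.
Set 2.168·exp(−k·t) = 1.5 → t = ln(2.168/1.5)/k = 16530 s = 4.592 h.
Distance = v·t = 1.1·16530 = 18180 m = 18.18 km.

18.2 km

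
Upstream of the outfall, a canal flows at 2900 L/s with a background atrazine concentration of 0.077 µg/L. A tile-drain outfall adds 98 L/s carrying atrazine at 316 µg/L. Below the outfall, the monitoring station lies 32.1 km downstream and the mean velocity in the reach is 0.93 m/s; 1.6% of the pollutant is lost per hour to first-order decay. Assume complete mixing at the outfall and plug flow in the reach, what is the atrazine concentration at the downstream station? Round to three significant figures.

Mass balance: C = (2900·0.07700 + 98.00·316.0) / 2998 = 31190/2998 = 10.40 µg/L.
Travel time t = 32.1·1000 / 0.93 = 34520 s = 9.588 h.
1.6%/h lost → k = −ln(1 − 0.016) = 0.01613 h⁻¹.
Decay over the reach: 10.40·exp(−kt) = 10.40·0.8567 = 8.913 µg/L.

8.91 µg/L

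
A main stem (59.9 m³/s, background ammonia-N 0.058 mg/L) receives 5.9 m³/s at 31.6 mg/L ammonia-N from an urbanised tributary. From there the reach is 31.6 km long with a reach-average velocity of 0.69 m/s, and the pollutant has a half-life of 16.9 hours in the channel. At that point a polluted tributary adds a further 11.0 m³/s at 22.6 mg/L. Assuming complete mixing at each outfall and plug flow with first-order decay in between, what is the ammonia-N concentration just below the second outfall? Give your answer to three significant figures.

After mixing, C = (59.90·0.05800 + 5.900·31.60) / 65.80 = 189.9/65.80 = 2.886 mg/L; combined flow 65.80 m³/s.
Travel time t = 31.6·1000 / 0.69 = 45800 s = 12.72 h.
Half-life 16.9 h → k = ln 2 / 16.9 = 0.04101 h⁻¹ = 0.9844 d⁻¹.
Decay over the reach: 2.886·exp(−kt) = 2.886·0.5935 = 1.713 mg/L.
At the second outfall, C = (65.80·1.713 + 11.00·22.60) / (65.80 + 11.00) = 4.705 mg/L.

4.70 mg/L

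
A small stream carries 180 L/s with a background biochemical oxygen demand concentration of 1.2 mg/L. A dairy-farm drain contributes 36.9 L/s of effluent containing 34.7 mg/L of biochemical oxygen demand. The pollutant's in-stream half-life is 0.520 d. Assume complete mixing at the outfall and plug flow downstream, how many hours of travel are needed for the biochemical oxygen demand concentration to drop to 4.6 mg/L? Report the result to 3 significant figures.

7.30 h

Mass balance: C = (180.0·1.200 + 36.90·34.70) / 216.9 = 1496/216.9 = 6.899 mg/L.
Half-life 0.520 d → k = ln 2 / 0.520 = 1.333 d⁻¹.
6.899·exp(−k·t) = 4.6 → t = ln(6.899/4.6)/k = 26270 s = 7.298 h.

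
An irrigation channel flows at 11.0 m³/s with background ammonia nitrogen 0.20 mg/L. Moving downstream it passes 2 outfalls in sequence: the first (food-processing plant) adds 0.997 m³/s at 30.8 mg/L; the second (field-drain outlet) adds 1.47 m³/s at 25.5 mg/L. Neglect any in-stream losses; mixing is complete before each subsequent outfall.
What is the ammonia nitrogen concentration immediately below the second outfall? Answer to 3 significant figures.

Outfall 1: combined Q = 12.00 m³/s; C = (11.00·0.2000 + 0.9970·30.80)/12.00 = 2.743 mg/L.
Outfall 2: combined Q = 13.47 m³/s; C = (12.00·2.743 + 1.470·25.50)/13.47 = 5.227 mg/L.

5.23 mg/L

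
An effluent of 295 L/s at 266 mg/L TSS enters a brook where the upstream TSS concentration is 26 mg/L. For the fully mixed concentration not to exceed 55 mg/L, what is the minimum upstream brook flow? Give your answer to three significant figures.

2150 L/s

Set C_mix = 55: (Q·26.00 + 295.0·266.0) / (Q + 295.0) = 55
→ Q = 295.0·(266.0 − 55)/(55 − 26.00) = 2146 L/s.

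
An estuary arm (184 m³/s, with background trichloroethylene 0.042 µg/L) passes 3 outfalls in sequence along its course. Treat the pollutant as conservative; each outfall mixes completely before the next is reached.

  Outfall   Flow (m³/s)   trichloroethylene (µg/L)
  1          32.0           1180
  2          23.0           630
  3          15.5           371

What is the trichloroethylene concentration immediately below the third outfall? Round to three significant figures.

After outfall 1: Q = 184.0 + 32.00 = 216.0 m³/s; C = (184.0·0.04200 + 32.00·1180)/216.0 = 174.9 µg/L.
After outfall 2: Q = 216.0 + 23.00 = 239.0 m³/s; C = (216.0·174.9 + 23.00·630.0)/239.0 = 218.7 µg/L.
After outfall 3: Q = 239.0 + 15.50 = 254.5 m³/s; C = (239.0·218.7 + 15.50·371.0)/254.5 = 227.9 µg/L.

228 µg/L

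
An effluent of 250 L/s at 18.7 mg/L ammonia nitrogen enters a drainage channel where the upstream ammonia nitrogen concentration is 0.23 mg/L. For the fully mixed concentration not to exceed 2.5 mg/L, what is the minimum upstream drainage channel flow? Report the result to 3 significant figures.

1780 L/s

Set C_mix = 2.5: (Q·0.2300 + 250.0·18.70) / (Q + 250.0) = 2.5
→ Q = 250.0·(18.70 − 2.5)/(2.5 − 0.2300) = 1784 L/s.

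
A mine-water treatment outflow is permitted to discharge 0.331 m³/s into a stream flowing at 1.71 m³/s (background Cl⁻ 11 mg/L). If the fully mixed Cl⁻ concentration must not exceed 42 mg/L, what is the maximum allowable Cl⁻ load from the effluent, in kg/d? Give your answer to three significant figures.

5780 kg/d

Mass balance at the limit: 1.710·11.00 + 0.3310·Cₑ = 2.041·42 → Cₑ = 202.2 mg/L.
Load = 0.3310 m³/s × 202.2 g/m³ × 86 400 s/d = 5781 kg/d.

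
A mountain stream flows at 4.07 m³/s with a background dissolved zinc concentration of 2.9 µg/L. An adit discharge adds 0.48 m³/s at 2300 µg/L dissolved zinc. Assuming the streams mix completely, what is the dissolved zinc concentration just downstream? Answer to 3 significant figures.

245 µg/L

Mixed concentration C = ΣQC/ΣQ = (4.070·2.900 + 0.4800·2300) / 4.550 = 1116/4.550 = 245.2 µg/L.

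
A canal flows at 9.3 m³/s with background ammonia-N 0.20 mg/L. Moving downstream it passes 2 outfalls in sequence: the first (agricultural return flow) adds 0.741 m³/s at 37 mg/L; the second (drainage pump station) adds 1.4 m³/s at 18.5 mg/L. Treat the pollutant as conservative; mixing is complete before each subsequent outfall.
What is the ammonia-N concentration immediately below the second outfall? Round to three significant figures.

After outfall 1: Q = 9.300 + 0.7410 = 10.04 m³/s; C = (9.300·0.2000 + 0.7410·37.00)/10.04 = 2.916 mg/L.
After outfall 2: Q = 10.04 + 1.400 = 11.44 m³/s; C = (10.04·2.916 + 1.400·18.50)/11.44 = 4.823 mg/L.

4.82 mg/L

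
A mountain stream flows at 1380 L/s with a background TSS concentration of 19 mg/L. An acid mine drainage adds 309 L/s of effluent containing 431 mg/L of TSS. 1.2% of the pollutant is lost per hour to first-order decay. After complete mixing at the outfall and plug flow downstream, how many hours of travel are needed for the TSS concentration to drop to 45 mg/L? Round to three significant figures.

After mixing, C = (1380·19.00 + 309.0·431.0) / 1689 = 159400/1689 = 94.37 mg/L.
1.2%/h lost → k = −ln(1 − 0.012) = 0.01207 h⁻¹.
94.37·exp(−k·t) = 45 → t = ln(94.37/45)/k = 220800 s = 61.35 h.

61.3 h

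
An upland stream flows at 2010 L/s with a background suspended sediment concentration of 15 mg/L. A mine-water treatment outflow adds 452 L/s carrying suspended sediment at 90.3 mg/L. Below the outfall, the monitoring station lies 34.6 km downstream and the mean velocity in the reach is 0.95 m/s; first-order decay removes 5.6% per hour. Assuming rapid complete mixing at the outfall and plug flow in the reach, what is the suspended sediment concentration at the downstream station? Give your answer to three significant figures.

Conservation of mass: C = (2010·15.00 + 452.0·90.30) / 2462 = 70970/2462 = 28.82 mg/L.
Travel time t = 34.6·1000 / 0.95 = 36420 s = 10.12 h.
5.6%/h lost → k = −ln(1 − 0.056) = 0.05763 h⁻¹.
Applying C = C₀e^(−kt): 28.82 × 0.5582 = 16.09 mg/L.

16.1 mg/L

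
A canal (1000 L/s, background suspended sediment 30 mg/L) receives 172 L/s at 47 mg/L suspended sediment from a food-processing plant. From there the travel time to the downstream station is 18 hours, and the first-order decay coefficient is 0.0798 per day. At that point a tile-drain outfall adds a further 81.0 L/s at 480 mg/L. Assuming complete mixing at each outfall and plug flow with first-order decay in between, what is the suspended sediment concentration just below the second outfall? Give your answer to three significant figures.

59.7 mg/L

Conservation of mass: C = (1000·30.00 + 172.0·47.00) / 1172 = 38080/1172 = 32.49 mg/L; combined flow 1172 L/s.
First-order decay: C = 32.49·exp(−k·t) = 32.49·0.9419 = 30.61 mg/L.
At the second outfall, C = (1172·30.61 + 81.00·480.0) / (1172 + 81.00) = 59.66 mg/L.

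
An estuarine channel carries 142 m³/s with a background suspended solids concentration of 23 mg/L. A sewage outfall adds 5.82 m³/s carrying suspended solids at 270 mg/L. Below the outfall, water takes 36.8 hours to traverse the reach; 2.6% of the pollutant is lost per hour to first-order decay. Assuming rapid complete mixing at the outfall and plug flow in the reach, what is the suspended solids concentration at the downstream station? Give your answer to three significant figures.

12.4 mg/L

Mixed concentration C = ΣQC/ΣQ = (142.0·23.00 + 5.820·270.0) / 147.8 = 4837/147.8 = 32.72 mg/L.
2.6%/h lost → k = −ln(1 − 0.026) = 0.02634 h⁻¹.
Applying C = C₀e^(−kt): 32.72 × 0.3793 = 12.41 mg/L.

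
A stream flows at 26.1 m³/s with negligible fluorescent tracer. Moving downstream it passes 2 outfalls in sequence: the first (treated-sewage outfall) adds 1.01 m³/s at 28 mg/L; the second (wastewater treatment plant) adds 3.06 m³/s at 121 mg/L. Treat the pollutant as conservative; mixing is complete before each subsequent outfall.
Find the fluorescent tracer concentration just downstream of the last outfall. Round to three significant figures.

After outfall 1: Q = 26.10 + 1.010 = 27.11 m³/s; C = (26.10·0 + 1.010·28.00)/27.11 = 1.043 mg/L.
After outfall 2: Q = 27.11 + 3.060 = 30.17 m³/s; C = (27.11·1.043 + 3.060·121.0)/30.17 = 13.21 mg/L.

13.2 mg/L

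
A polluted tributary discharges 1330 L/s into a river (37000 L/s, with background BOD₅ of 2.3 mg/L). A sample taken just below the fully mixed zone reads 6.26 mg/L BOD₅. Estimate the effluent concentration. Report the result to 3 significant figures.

Mass balance: 37000·2.300 + 1330·Cₑ = 38330·6.260
→ Cₑ = (38330·6.260 − 37000·2.300) / 1330 = 116.4 mg/L.

116 mg/L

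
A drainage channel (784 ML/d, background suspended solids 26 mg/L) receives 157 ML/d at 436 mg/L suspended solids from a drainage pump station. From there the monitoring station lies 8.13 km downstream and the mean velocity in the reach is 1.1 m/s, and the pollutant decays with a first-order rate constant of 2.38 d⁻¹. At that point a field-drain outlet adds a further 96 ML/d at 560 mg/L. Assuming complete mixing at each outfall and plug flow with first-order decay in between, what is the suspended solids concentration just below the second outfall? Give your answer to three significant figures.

122 mg/L

Mixed concentration C = ΣQC/ΣQ = (784.0·26.00 + 157.0·436.0) / 941.0 = 88840/941.0 = 94.41 mg/L; combined flow 941.0 ML/d.
Travel time t = 8.13·1000 / 1.1 = 7391 s = 2.053 h.
Decay over the reach: 94.41·exp(−kt) = 94.41·0.8158 = 77.02 mg/L.
Second outfall: C = (941.0·77.02 + 96.00·560.0)/1037 = 121.7 mg/L.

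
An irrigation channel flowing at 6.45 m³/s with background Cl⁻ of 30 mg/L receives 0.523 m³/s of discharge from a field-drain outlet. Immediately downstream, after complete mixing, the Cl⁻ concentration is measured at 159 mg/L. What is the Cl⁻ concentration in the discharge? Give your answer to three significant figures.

1750 mg/L

Mass balance: 6.450·30.00 + 0.5230·Cₑ = 6.973·159.0
→ Cₑ = (6.973·159.0 − 6.450·30.00) / 0.5230 = 1750 mg/L.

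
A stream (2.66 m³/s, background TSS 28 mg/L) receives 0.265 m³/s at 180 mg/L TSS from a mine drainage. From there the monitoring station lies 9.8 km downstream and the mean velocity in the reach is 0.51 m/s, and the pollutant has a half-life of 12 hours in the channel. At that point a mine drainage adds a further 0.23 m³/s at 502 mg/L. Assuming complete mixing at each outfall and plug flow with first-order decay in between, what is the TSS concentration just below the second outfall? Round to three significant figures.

65.0 mg/L

Mass balance: C = (2.660·28.00 + 0.2650·180.0) / 2.925 = 122.2/2.925 = 41.77 mg/L; combined flow 2.925 m³/s.
Travel time t = 9.8·1000 / 0.51 = 19220 s = 5.338 h.
Half-life 12 h → k = ln 2 / 12 = 0.05776 h⁻¹ = 1.386 d⁻¹.
Decay over the reach: 41.77·exp(−kt) = 41.77·0.7347 = 30.69 mg/L.
At the second outfall, C = (2.925·30.69 + 0.2300·502.0) / (2.925 + 0.2300) = 65.05 mg/L.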